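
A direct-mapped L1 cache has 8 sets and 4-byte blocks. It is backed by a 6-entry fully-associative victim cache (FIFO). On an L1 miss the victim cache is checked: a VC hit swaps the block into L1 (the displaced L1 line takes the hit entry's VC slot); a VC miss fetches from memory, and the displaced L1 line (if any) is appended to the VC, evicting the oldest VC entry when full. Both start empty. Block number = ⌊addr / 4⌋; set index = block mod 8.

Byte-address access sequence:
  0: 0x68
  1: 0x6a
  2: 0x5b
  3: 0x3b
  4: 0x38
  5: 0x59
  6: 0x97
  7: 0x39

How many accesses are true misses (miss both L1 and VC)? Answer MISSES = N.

  [0] addr=0x68 blk=26 s=2: MISS | VC []
  [1] addr=0x6a blk=26 s=2: L1-HIT | VC []
  [2] addr=0x5b blk=22 s=6: MISS | VC []
  [3] addr=0x3b blk=14 s=6: MISS | VC [22]
  [4] addr=0x38 blk=14 s=6: L1-HIT | VC [22]
  [5] addr=0x59 blk=22 s=6: VC-HIT | VC [14]
  [6] addr=0x97 blk=37 s=5: MISS | VC [14]
  [7] addr=0x39 blk=14 s=6: VC-HIT | VC [22]

MISSES = 4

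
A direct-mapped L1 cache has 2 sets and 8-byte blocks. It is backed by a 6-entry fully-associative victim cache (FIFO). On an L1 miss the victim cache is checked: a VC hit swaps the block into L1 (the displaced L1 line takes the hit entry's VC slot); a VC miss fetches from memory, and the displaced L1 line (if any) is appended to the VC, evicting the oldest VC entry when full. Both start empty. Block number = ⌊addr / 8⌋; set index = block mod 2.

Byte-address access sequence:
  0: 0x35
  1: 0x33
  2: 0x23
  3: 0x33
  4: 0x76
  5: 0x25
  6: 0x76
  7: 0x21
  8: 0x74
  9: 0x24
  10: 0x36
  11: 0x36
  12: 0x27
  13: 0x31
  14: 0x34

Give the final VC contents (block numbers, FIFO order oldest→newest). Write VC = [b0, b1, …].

VC = [14, 4]

  [0] addr=0x35 blk=6 s=0: MISS | VC []
  [1] addr=0x33 blk=6 s=0: L1-HIT | VC []
  [2] addr=0x23 blk=4 s=0: MISS | VC [6]
  [3] addr=0x33 blk=6 s=0: VC-HIT | VC [4]
  [4] addr=0x76 blk=14 s=0: MISS | VC [4, 6]
  [5] addr=0x25 blk=4 s=0: VC-HIT | VC [14, 6]
  [6] addr=0x76 blk=14 s=0: VC-HIT | VC [4, 6]
  [7] addr=0x21 blk=4 s=0: VC-HIT | VC [14, 6]
  [8] addr=0x74 blk=14 s=0: VC-HIT | VC [4, 6]
  [9] addr=0x24 blk=4 s=0: VC-HIT | VC [14, 6]
  [10] addr=0x36 blk=6 s=0: VC-HIT | VC [14, 4]
  [11] addr=0x36 blk=6 s=0: L1-HIT | VC [14, 4]
  [12] addr=0x27 blk=4 s=0: VC-HIT | VC [14, 6]
  [13] addr=0x31 blk=6 s=0: VC-HIT | VC [14, 4]
  [14] addr=0x34 blk=6 s=0: L1-HIT | VC [14, 4]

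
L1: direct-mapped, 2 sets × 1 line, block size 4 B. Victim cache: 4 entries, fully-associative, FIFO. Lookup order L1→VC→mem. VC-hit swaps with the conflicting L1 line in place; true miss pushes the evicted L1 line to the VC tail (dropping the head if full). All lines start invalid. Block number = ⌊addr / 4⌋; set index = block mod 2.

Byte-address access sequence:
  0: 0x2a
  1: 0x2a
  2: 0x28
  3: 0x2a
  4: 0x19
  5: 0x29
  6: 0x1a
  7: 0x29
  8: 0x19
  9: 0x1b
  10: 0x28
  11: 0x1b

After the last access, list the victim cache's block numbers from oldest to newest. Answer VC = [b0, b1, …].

  [0] addr=0x2a blk=10 s=0: MISS | VC []
  [1] addr=0x2a blk=10 s=0: L1-HIT | VC []
  [2] addr=0x28 blk=10 s=0: L1-HIT | VC []
  [3] addr=0x2a blk=10 s=0: L1-HIT | VC []
  [4] addr=0x19 blk=6 s=0: MISS | VC [10]
  [5] addr=0x29 blk=10 s=0: VC-HIT | VC [6]
  [6] addr=0x1a blk=6 s=0: VC-HIT | VC [10]
  [7] addr=0x29 blk=10 s=0: VC-HIT | VC [6]
  [8] addr=0x19 blk=6 s=0: VC-HIT | VC [10]
  [9] addr=0x1b blk=6 s=0: L1-HIT | VC [10]
  [10] addr=0x28 blk=10 s=0: VC-HIT | VC [6]
  [11] addr=0x1b blk=6 s=0: VC-HIT | VC [10]

VC = [10]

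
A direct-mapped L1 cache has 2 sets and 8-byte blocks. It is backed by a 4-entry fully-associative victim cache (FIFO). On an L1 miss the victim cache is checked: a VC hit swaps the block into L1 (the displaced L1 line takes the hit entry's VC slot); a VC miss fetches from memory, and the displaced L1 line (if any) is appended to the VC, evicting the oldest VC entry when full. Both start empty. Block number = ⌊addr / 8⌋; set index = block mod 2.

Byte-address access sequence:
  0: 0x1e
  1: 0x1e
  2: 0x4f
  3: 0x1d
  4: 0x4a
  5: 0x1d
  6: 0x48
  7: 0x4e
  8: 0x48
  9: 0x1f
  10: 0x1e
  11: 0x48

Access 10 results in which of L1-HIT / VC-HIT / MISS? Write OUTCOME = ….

OUTCOME = L1-HIT

#0 0x1e→b3/s1 MISS; vc=[]
#1 0x1e→b3/s1 L1-HIT; vc=[]
#2 0x4f→b9/s1 MISS; vc=[3]
#3 0x1d→b3/s1 VC-HIT; vc=[9]
#4 0x4a→b9/s1 VC-HIT; vc=[3]
#5 0x1d→b3/s1 VC-HIT; vc=[9]
#6 0x48→b9/s1 VC-HIT; vc=[3]
#7 0x4e→b9/s1 L1-HIT; vc=[3]
#8 0x48→b9/s1 L1-HIT; vc=[3]
#9 0x1f→b3/s1 VC-HIT; vc=[9]
#10 0x1e→b3/s1 L1-HIT; vc=[9]
#11 0x48→b9/s1 VC-HIT; vc=[3]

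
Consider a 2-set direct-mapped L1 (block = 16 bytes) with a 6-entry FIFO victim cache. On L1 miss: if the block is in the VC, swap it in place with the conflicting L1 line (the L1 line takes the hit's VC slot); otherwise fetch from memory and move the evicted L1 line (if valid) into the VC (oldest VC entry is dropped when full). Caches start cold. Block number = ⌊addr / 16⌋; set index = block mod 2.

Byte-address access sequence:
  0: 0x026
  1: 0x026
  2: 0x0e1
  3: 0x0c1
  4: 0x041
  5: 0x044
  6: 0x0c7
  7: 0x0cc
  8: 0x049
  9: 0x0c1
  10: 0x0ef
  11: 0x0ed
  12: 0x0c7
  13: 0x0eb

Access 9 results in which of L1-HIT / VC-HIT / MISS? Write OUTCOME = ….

OUTCOME = VC-HIT

  [0] addr=0x26 blk=2 s=0: MISS | VC []
  [1] addr=0x26 blk=2 s=0: L1-HIT | VC []
  [2] addr=0xe1 blk=14 s=0: MISS | VC [2]
  [3] addr=0xc1 blk=12 s=0: MISS | VC [2, 14]
  [4] addr=0x41 blk=4 s=0: MISS | VC [2, 14, 12]
  [5] addr=0x44 blk=4 s=0: L1-HIT | VC [2, 14, 12]
  [6] addr=0xc7 blk=12 s=0: VC-HIT | VC [2, 14, 4]
  [7] addr=0xcc blk=12 s=0: L1-HIT | VC [2, 14, 4]
  [8] addr=0x49 blk=4 s=0: VC-HIT | VC [2, 14, 12]
  [9] addr=0xc1 blk=12 s=0: VC-HIT | VC [2, 14, 4]
  [10] addr=0xef blk=14 s=0: VC-HIT | VC [2, 12, 4]
  [11] addr=0xed blk=14 s=0: L1-HIT | VC [2, 12, 4]
  [12] addr=0xc7 blk=12 s=0: VC-HIT | VC [2, 14, 4]
  [13] addr=0xeb blk=14 s=0: VC-HIT | VC [2, 12, 4]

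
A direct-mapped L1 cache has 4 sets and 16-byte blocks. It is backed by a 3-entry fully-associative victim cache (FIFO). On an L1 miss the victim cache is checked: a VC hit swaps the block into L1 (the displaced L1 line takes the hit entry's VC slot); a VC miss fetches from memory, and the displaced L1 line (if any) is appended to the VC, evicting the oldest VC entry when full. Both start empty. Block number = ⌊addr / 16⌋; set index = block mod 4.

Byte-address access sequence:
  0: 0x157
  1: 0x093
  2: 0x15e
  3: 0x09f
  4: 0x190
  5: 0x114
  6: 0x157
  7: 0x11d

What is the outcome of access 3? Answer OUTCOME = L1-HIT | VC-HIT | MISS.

OUTCOME = VC-HIT

#0 0x157→b21/s1 MISS; vc=[]
#1 0x93→b9/s1 MISS; vc=[21]
#2 0x15e→b21/s1 VC-HIT; vc=[9]
#3 0x9f→b9/s1 VC-HIT; vc=[21]
#4 0x190→b25/s1 MISS; vc=[21,9]
#5 0x114→b17/s1 MISS; vc=[21,9,25]
#6 0x157→b21/s1 VC-HIT; vc=[17,9,25]
#7 0x11d→b17/s1 VC-HIT; vc=[21,9,25]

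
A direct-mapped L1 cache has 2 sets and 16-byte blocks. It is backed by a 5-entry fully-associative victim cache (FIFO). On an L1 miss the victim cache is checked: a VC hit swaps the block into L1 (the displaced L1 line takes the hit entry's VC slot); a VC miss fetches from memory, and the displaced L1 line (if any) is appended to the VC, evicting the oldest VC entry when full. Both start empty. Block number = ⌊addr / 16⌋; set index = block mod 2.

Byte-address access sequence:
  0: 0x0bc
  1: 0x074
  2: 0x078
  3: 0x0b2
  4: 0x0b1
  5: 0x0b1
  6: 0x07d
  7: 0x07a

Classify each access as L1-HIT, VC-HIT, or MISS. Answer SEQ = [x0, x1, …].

SEQ = [MISS, MISS, L1-HIT, VC-HIT, L1-HIT, L1-HIT, VC-HIT, L1-HIT]

0: 0xbc (blk 11, set 1) → MISS  vc=[]
1: 0x74 (blk 7, set 1) → MISS  vc=[11]
2: 0x78 (blk 7, set 1) → L1-HIT  vc=[11]
3: 0xb2 (blk 11, set 1) → VC-HIT  vc=[7]
4: 0xb1 (blk 11, set 1) → L1-HIT  vc=[7]
5: 0xb1 (blk 11, set 1) → L1-HIT  vc=[7]
6: 0x7d (blk 7, set 1) → VC-HIT  vc=[11]
7: 0x7a (blk 7, set 1) → L1-HIT  vc=[11]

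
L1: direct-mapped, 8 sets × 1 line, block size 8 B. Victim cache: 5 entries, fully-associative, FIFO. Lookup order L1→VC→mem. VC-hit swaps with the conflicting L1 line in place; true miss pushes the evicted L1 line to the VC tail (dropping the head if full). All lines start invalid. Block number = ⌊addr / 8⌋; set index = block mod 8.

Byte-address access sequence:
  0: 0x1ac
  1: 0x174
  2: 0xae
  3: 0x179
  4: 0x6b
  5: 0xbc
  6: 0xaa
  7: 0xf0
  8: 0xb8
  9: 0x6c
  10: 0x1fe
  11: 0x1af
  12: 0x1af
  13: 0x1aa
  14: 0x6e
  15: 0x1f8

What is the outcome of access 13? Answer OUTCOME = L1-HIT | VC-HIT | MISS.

OUTCOME = L1-HIT

  [0] addr=0x1ac blk=53 s=5: MISS | VC []
  [1] addr=0x174 blk=46 s=6: MISS | VC []
  [2] addr=0xae blk=21 s=5: MISS | VC [53]
  [3] addr=0x179 blk=47 s=7: MISS | VC [53]
  [4] addr=0x6b blk=13 s=5: MISS | VC [53, 21]
  [5] addr=0xbc blk=23 s=7: MISS | VC [53, 21, 47]
  [6] addr=0xaa blk=21 s=5: VC-HIT | VC [53, 13, 47]
  [7] addr=0xf0 blk=30 s=6: MISS | VC [53, 13, 47, 46]
  [8] addr=0xb8 blk=23 s=7: L1-HIT | VC [53, 13, 47, 46]
  [9] addr=0x6c blk=13 s=5: VC-HIT | VC [53, 21, 47, 46]
  [10] addr=0x1fe blk=63 s=7: MISS | VC [53, 21, 47, 46, 23]
  [11] addr=0x1af blk=53 s=5: VC-HIT | VC [13, 21, 47, 46, 23]
  [12] addr=0x1af blk=53 s=5: L1-HIT | VC [13, 21, 47, 46, 23]
  [13] addr=0x1aa blk=53 s=5: L1-HIT | VC [13, 21, 47, 46, 23]
  [14] addr=0x6e blk=13 s=5: VC-HIT | VC [53, 21, 47, 46, 23]
  [15] addr=0x1f8 blk=63 s=7: L1-HIT | VC [53, 21, 47, 46, 23]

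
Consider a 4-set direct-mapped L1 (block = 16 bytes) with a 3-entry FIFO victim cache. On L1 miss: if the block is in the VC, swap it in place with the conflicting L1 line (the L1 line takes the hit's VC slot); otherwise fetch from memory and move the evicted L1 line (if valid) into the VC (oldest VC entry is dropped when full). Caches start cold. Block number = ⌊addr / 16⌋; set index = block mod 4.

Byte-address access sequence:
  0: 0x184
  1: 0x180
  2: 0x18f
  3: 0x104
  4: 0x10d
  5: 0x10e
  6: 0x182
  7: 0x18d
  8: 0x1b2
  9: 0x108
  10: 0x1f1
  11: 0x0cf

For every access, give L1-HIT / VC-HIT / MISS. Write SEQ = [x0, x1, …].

SEQ = [MISS, L1-HIT, L1-HIT, MISS, L1-HIT, L1-HIT, VC-HIT, L1-HIT, MISS, VC-HIT, MISS, MISS]

#0 0x184→b24/s0 MISS; vc=[]
#1 0x180→b24/s0 L1-HIT; vc=[]
#2 0x18f→b24/s0 L1-HIT; vc=[]
#3 0x104→b16/s0 MISS; vc=[24]
#4 0x10d→b16/s0 L1-HIT; vc=[24]
#5 0x10e→b16/s0 L1-HIT; vc=[24]
#6 0x182→b24/s0 VC-HIT; vc=[16]
#7 0x18d→b24/s0 L1-HIT; vc=[16]
#8 0x1b2→b27/s3 MISS; vc=[16]
#9 0x108→b16/s0 VC-HIT; vc=[24]
#10 0x1f1→b31/s3 MISS; vc=[24,27]
#11 0xcf→b12/s0 MISS; vc=[24,27,16]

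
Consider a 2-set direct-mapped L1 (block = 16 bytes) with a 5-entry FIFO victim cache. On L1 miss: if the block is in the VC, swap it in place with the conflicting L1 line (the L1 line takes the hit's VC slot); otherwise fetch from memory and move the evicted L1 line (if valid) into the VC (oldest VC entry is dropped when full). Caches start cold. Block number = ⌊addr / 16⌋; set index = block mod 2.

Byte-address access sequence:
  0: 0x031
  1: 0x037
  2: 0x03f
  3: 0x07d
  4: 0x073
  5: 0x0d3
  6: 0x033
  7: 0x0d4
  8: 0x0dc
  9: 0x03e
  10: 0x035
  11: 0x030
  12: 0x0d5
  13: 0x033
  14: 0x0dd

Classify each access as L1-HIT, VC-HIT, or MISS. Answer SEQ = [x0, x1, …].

SEQ = [MISS, L1-HIT, L1-HIT, MISS, L1-HIT, MISS, VC-HIT, VC-HIT, L1-HIT, VC-HIT, L1-HIT, L1-HIT, VC-HIT, VC-HIT, VC-HIT]

0: 0x31 (blk 3, set 1) → MISS  vc=[]
1: 0x37 (blk 3, set 1) → L1-HIT  vc=[]
2: 0x3f (blk 3, set 1) → L1-HIT  vc=[]
3: 0x7d (blk 7, set 1) → MISS  vc=[3]
4: 0x73 (blk 7, set 1) → L1-HIT  vc=[3]
5: 0xd3 (blk 13, set 1) → MISS  vc=[3, 7]
6: 0x33 (blk 3, set 1) → VC-HIT  vc=[13, 7]
7: 0xd4 (blk 13, set 1) → VC-HIT  vc=[3, 7]
8: 0xdc (blk 13, set 1) → L1-HIT  vc=[3, 7]
9: 0x3e (blk 3, set 1) → VC-HIT  vc=[13, 7]
10: 0x35 (blk 3, set 1) → L1-HIT  vc=[13, 7]
11: 0x30 (blk 3, set 1) → L1-HIT  vc=[13, 7]
12: 0xd5 (blk 13, set 1) → VC-HIT  vc=[3, 7]
13: 0x33 (blk 3, set 1) → VC-HIT  vc=[13, 7]
14: 0xdd (blk 13, set 1) → VC-HIT  vc=[3, 7]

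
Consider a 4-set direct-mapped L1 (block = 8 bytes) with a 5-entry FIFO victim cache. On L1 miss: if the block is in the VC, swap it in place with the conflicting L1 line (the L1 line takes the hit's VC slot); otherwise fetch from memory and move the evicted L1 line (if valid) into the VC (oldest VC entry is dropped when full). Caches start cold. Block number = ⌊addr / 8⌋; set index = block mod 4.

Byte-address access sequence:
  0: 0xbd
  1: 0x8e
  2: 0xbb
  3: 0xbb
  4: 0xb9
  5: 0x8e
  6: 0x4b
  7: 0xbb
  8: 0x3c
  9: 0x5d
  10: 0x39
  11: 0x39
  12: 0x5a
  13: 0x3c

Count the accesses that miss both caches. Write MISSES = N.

0: 0xbd (blk 23, set 3) → MISS  vc=[]
1: 0x8e (blk 17, set 1) → MISS  vc=[]
2: 0xbb (blk 23, set 3) → L1-HIT  vc=[]
3: 0xbb (blk 23, set 3) → L1-HIT  vc=[]
4: 0xb9 (blk 23, set 3) → L1-HIT  vc=[]
5: 0x8e (blk 17, set 1) → L1-HIT  vc=[]
6: 0x4b (blk 9, set 1) → MISS  vc=[17]
7: 0xbb (blk 23, set 3) → L1-HIT  vc=[17]
8: 0x3c (blk 7, set 3) → MISS  vc=[17, 23]
9: 0x5d (blk 11, set 3) → MISS  vc=[17, 23, 7]
10: 0x39 (blk 7, set 3) → VC-HIT  vc=[17, 23, 11]
11: 0x39 (blk 7, set 3) → L1-HIT  vc=[17, 23, 11]
12: 0x5a (blk 11, set 3) → VC-HIT  vc=[17, 23, 7]
13: 0x3c (blk 7, set 3) → VC-HIT  vc=[17, 23, 11]

MISSES = 5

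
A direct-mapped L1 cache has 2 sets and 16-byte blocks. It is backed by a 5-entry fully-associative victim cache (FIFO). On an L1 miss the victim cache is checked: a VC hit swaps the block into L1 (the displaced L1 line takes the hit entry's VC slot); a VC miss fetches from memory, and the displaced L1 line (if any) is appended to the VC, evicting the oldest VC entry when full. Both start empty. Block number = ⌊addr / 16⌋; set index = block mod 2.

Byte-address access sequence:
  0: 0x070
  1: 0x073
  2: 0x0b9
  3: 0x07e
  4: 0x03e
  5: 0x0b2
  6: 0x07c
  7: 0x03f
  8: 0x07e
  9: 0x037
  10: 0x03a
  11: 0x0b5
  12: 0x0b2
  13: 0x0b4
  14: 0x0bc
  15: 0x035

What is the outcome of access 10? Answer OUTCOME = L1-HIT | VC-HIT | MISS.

#0 0x70→b7/s1 MISS; vc=[]
#1 0x73→b7/s1 L1-HIT; vc=[]
#2 0xb9→b11/s1 MISS; vc=[7]
#3 0x7e→b7/s1 VC-HIT; vc=[11]
#4 0x3e→b3/s1 MISS; vc=[11,7]
#5 0xb2→b11/s1 VC-HIT; vc=[3,7]
#6 0x7c→b7/s1 VC-HIT; vc=[3,11]
#7 0x3f→b3/s1 VC-HIT; vc=[7,11]
#8 0x7e→b7/s1 VC-HIT; vc=[3,11]
#9 0x37→b3/s1 VC-HIT; vc=[7,11]
#10 0x3a→b3/s1 L1-HIT; vc=[7,11]
#11 0xb5→b11/s1 VC-HIT; vc=[7,3]
#12 0xb2→b11/s1 L1-HIT; vc=[7,3]
#13 0xb4→b11/s1 L1-HIT; vc=[7,3]
#14 0xbc→b11/s1 L1-HIT; vc=[7,3]
#15 0x35→b3/s1 VC-HIT; vc=[7,11]

OUTCOME = L1-HIT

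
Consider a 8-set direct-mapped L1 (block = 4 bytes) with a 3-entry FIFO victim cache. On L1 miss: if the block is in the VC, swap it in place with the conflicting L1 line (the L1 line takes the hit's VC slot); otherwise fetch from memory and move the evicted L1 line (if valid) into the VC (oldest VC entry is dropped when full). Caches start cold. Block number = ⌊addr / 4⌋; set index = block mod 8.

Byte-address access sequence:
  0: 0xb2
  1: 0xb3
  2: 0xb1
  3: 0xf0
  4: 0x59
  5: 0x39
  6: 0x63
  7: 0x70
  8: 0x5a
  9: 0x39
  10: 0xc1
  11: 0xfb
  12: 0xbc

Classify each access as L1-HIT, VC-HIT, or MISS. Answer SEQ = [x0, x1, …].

#0 0xb2→b44/s4 MISS; vc=[]
#1 0xb3→b44/s4 L1-HIT; vc=[]
#2 0xb1→b44/s4 L1-HIT; vc=[]
#3 0xf0→b60/s4 MISS; vc=[44]
#4 0x59→b22/s6 MISS; vc=[44]
#5 0x39→b14/s6 MISS; vc=[44,22]
#6 0x63→b24/s0 MISS; vc=[44,22]
#7 0x70→b28/s4 MISS; vc=[44,22,60]
#8 0x5a→b22/s6 VC-HIT; vc=[44,14,60]
#9 0x39→b14/s6 VC-HIT; vc=[44,22,60]
#10 0xc1→b48/s0 MISS; vc=[22,60,24]
#11 0xfb→b62/s6 MISS; vc=[60,24,14]
#12 0xbc→b47/s7 MISS; vc=[60,24,14]

SEQ = [MISS, L1-HIT, L1-HIT, MISS, MISS, MISS, MISS, MISS, VC-HIT, VC-HIT, MISS, MISS, MISS]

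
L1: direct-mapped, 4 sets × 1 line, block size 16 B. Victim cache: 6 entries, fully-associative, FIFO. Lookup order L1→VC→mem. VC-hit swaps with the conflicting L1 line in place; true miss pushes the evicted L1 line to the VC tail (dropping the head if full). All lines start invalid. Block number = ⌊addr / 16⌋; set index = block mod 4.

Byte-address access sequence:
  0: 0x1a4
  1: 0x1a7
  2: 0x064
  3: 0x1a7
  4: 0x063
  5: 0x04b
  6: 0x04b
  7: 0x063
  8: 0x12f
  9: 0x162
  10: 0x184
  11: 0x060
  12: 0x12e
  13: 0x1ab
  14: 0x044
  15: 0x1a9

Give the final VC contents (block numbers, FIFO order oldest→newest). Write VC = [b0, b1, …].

0: 0x1a4 (blk 26, set 2) → MISS  vc=[]
1: 0x1a7 (blk 26, set 2) → L1-HIT  vc=[]
2: 0x64 (blk 6, set 2) → MISS  vc=[26]
3: 0x1a7 (blk 26, set 2) → VC-HIT  vc=[6]
4: 0x63 (blk 6, set 2) → VC-HIT  vc=[26]
5: 0x4b (blk 4, set 0) → MISS  vc=[26]
6: 0x4b (blk 4, set 0) → L1-HIT  vc=[26]
7: 0x63 (blk 6, set 2) → L1-HIT  vc=[26]
8: 0x12f (blk 18, set 2) → MISS  vc=[26, 6]
9: 0x162 (blk 22, set 2) → MISS  vc=[26, 6, 18]
10: 0x184 (blk 24, set 0) → MISS  vc=[26, 6, 18, 4]
11: 0x60 (blk 6, set 2) → VC-HIT  vc=[26, 22, 18, 4]
12: 0x12e (blk 18, set 2) → VC-HIT  vc=[26, 22, 6, 4]
13: 0x1ab (blk 26, set 2) → VC-HIT  vc=[18, 22, 6, 4]
14: 0x44 (blk 4, set 0) → VC-HIT  vc=[18, 22, 6, 24]
15: 0x1a9 (blk 26, set 2) → L1-HIT  vc=[18, 22, 6, 24]

VC = [18, 22, 6, 24]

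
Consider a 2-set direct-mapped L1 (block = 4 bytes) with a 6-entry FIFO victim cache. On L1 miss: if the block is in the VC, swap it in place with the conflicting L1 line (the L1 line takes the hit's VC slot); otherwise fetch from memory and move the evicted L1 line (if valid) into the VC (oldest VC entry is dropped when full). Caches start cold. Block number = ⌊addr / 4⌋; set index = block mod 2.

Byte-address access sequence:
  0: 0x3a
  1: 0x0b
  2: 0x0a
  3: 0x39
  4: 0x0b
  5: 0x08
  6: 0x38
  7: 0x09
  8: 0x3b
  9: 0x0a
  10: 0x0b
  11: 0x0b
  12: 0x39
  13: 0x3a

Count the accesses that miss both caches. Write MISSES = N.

MISSES = 2

#0 0x3a→b14/s0 MISS; vc=[]
#1 0xb→b2/s0 MISS; vc=[14]
#2 0xa→b2/s0 L1-HIT; vc=[14]
#3 0x39→b14/s0 VC-HIT; vc=[2]
#4 0xb→b2/s0 VC-HIT; vc=[14]
#5 0x8→b2/s0 L1-HIT; vc=[14]
#6 0x38→b14/s0 VC-HIT; vc=[2]
#7 0x9→b2/s0 VC-HIT; vc=[14]
#8 0x3b→b14/s0 VC-HIT; vc=[2]
#9 0xa→b2/s0 VC-HIT; vc=[14]
#10 0xb→b2/s0 L1-HIT; vc=[14]
#11 0xb→b2/s0 L1-HIT; vc=[14]
#12 0x39→b14/s0 VC-HIT; vc=[2]
#13 0x3a→b14/s0 L1-HIT; vc=[2]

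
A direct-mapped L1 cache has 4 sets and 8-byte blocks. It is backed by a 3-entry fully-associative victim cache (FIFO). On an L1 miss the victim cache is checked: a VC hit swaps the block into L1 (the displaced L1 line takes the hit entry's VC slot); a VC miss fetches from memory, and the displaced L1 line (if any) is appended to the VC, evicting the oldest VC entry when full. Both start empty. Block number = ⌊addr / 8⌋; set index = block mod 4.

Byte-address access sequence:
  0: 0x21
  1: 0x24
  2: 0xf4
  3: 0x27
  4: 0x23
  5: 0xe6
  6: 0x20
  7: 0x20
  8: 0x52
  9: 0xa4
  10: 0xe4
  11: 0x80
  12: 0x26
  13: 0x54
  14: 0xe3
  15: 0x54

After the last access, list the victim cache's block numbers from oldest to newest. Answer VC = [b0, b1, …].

VC = [30, 16, 4]

0: 0x21 (blk 4, set 0) → MISS  vc=[]
1: 0x24 (blk 4, set 0) → L1-HIT  vc=[]
2: 0xf4 (blk 30, set 2) → MISS  vc=[]
3: 0x27 (blk 4, set 0) → L1-HIT  vc=[]
4: 0x23 (blk 4, set 0) → L1-HIT  vc=[]
5: 0xe6 (blk 28, set 0) → MISS  vc=[4]
6: 0x20 (blk 4, set 0) → VC-HIT  vc=[28]
7: 0x20 (blk 4, set 0) → L1-HIT  vc=[28]
8: 0x52 (blk 10, set 2) → MISS  vc=[28, 30]
9: 0xa4 (blk 20, set 0) → MISS  vc=[28, 30, 4]
10: 0xe4 (blk 28, set 0) → VC-HIT  vc=[20, 30, 4]
11: 0x80 (blk 16, set 0) → MISS  vc=[30, 4, 28]
12: 0x26 (blk 4, set 0) → VC-HIT  vc=[30, 16, 28]
13: 0x54 (blk 10, set 2) → L1-HIT  vc=[30, 16, 28]
14: 0xe3 (blk 28, set 0) → VC-HIT  vc=[30, 16, 4]
15: 0x54 (blk 10, set 2) → L1-HIT  vc=[30, 16, 4]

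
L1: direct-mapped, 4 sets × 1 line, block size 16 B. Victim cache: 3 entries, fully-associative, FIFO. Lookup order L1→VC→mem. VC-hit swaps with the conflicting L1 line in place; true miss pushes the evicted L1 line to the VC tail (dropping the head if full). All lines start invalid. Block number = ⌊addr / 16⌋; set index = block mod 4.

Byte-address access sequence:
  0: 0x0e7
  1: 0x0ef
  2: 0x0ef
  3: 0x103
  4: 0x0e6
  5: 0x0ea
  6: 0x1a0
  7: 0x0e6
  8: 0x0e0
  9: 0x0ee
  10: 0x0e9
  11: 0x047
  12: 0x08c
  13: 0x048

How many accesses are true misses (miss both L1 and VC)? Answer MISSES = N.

MISSES = 5

  [0] addr=0xe7 blk=14 s=2: MISS | VC []
  [1] addr=0xef blk=14 s=2: L1-HIT | VC []
  [2] addr=0xef blk=14 s=2: L1-HIT | VC []
  [3] addr=0x103 blk=16 s=0: MISS | VC []
  [4] addr=0xe6 blk=14 s=2: L1-HIT | VC []
  [5] addr=0xea blk=14 s=2: L1-HIT | VC []
  [6] addr=0x1a0 blk=26 s=2: MISS | VC [14]
  [7] addr=0xe6 blk=14 s=2: VC-HIT | VC [26]
  [8] addr=0xe0 blk=14 s=2: L1-HIT | VC [26]
  [9] addr=0xee blk=14 s=2: L1-HIT | VC [26]
  [10] addr=0xe9 blk=14 s=2: L1-HIT | VC [26]
  [11] addr=0x47 blk=4 s=0: MISS | VC [26, 16]
  [12] addr=0x8c blk=8 s=0: MISS | VC [26, 16, 4]
  [13] addr=0x48 blk=4 s=0: VC-HIT | VC [26, 16, 8]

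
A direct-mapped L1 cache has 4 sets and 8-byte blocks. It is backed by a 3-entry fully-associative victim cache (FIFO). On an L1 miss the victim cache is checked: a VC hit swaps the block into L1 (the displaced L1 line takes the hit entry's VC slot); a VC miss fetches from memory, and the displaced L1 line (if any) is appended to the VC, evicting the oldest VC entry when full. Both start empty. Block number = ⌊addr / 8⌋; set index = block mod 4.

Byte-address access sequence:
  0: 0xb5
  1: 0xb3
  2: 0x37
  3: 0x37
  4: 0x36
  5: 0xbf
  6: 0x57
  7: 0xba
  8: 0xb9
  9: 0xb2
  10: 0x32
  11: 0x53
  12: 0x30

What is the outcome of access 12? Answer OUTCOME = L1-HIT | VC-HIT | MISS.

  [0] addr=0xb5 blk=22 s=2: MISS | VC []
  [1] addr=0xb3 blk=22 s=2: L1-HIT | VC []
  [2] addr=0x37 blk=6 s=2: MISS | VC [22]
  [3] addr=0x37 blk=6 s=2: L1-HIT | VC [22]
  [4] addr=0x36 blk=6 s=2: L1-HIT | VC [22]
  [5] addr=0xbf blk=23 s=3: MISS | VC [22]
  [6] addr=0x57 blk=10 s=2: MISS | VC [22, 6]
  [7] addr=0xba blk=23 s=3: L1-HIT | VC [22, 6]
  [8] addr=0xb9 blk=23 s=3: L1-HIT | VC [22, 6]
  [9] addr=0xb2 blk=22 s=2: VC-HIT | VC [10, 6]
  [10] addr=0x32 blk=6 s=2: VC-HIT | VC [10, 22]
  [11] addr=0x53 blk=10 s=2: VC-HIT | VC [6, 22]
  [12] addr=0x30 blk=6 s=2: VC-HIT | VC [10, 22]

OUTCOME = VC-HIT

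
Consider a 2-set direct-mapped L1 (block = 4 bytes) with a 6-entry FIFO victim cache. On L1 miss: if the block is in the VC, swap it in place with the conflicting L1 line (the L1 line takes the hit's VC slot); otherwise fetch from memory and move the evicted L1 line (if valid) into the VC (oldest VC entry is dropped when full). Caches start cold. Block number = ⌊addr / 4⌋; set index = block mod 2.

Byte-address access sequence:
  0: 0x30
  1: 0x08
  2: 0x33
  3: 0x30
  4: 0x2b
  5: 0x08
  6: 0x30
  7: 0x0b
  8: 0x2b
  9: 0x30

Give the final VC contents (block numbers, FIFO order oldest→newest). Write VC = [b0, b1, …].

0: 0x30 (blk 12, set 0) → MISS  vc=[]
1: 0x8 (blk 2, set 0) → MISS  vc=[12]
2: 0x33 (blk 12, set 0) → VC-HIT  vc=[2]
3: 0x30 (blk 12, set 0) → L1-HIT  vc=[2]
4: 0x2b (blk 10, set 0) → MISS  vc=[2, 12]
5: 0x8 (blk 2, set 0) → VC-HIT  vc=[10, 12]
6: 0x30 (blk 12, set 0) → VC-HIT  vc=[10, 2]
7: 0xb (blk 2, set 0) → VC-HIT  vc=[10, 12]
8: 0x2b (blk 10, set 0) → VC-HIT  vc=[2, 12]
9: 0x30 (blk 12, set 0) → VC-HIT  vc=[2, 10]

VC = [2, 10]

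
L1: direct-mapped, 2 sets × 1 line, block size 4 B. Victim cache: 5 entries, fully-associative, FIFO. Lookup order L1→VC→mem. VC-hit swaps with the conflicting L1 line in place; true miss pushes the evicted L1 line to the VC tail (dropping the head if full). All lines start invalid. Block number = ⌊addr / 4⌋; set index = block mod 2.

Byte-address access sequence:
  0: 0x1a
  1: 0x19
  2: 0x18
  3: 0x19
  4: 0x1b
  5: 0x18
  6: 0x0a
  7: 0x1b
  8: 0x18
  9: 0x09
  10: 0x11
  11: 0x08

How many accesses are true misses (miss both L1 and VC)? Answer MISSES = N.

MISSES = 3

0: 0x1a (blk 6, set 0) → MISS  vc=[]
1: 0x19 (blk 6, set 0) → L1-HIT  vc=[]
2: 0x18 (blk 6, set 0) → L1-HIT  vc=[]
3: 0x19 (blk 6, set 0) → L1-HIT  vc=[]
4: 0x1b (blk 6, set 0) → L1-HIT  vc=[]
5: 0x18 (blk 6, set 0) → L1-HIT  vc=[]
6: 0xa (blk 2, set 0) → MISS  vc=[6]
7: 0x1b (blk 6, set 0) → VC-HIT  vc=[2]
8: 0x18 (blk 6, set 0) → L1-HIT  vc=[2]
9: 0x9 (blk 2, set 0) → VC-HIT  vc=[6]
10: 0x11 (blk 4, set 0) → MISS  vc=[6, 2]
11: 0x8 (blk 2, set 0) → VC-HIT  vc=[6, 4]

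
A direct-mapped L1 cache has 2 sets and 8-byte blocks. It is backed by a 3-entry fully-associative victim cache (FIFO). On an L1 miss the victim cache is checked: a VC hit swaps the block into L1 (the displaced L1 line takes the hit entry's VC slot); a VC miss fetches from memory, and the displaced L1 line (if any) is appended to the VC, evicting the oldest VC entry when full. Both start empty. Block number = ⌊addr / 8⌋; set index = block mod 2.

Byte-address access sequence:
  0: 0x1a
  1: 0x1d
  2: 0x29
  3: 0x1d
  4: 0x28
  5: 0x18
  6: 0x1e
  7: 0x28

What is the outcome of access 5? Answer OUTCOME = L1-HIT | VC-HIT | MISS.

OUTCOME = VC-HIT

  [0] addr=0x1a blk=3 s=1: MISS | VC []
  [1] addr=0x1d blk=3 s=1: L1-HIT | VC []
  [2] addr=0x29 blk=5 s=1: MISS | VC [3]
  [3] addr=0x1d blk=3 s=1: VC-HIT | VC [5]
  [4] addr=0x28 blk=5 s=1: VC-HIT | VC [3]
  [5] addr=0x18 blk=3 s=1: VC-HIT | VC [5]
  [6] addr=0x1e blk=3 s=1: L1-HIT | VC [5]
  [7] addr=0x28 blk=5 s=1: VC-HIT | VC [3]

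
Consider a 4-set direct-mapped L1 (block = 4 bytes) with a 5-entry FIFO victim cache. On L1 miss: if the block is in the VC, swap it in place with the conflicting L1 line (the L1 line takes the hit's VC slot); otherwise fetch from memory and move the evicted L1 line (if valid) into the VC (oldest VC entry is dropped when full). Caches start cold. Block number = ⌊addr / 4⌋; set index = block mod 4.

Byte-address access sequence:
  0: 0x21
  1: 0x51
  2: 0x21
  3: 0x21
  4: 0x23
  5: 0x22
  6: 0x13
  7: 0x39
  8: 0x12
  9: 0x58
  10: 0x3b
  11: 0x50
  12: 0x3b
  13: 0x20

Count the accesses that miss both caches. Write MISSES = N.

  [0] addr=0x21 blk=8 s=0: MISS | VC []
  [1] addr=0x51 blk=20 s=0: MISS | VC [8]
  [2] addr=0x21 blk=8 s=0: VC-HIT | VC [20]
  [3] addr=0x21 blk=8 s=0: L1-HIT | VC [20]
  [4] addr=0x23 blk=8 s=0: L1-HIT | VC [20]
  [5] addr=0x22 blk=8 s=0: L1-HIT | VC [20]
  [6] addr=0x13 blk=4 s=0: MISS | VC [20, 8]
  [7] addr=0x39 blk=14 s=2: MISS | VC [20, 8]
  [8] addr=0x12 blk=4 s=0: L1-HIT | VC [20, 8]
  [9] addr=0x58 blk=22 s=2: MISS | VC [20, 8, 14]
  [10] addr=0x3b blk=14 s=2: VC-HIT | VC [20, 8, 22]
  [11] addr=0x50 blk=20 s=0: VC-HIT | VC [4, 8, 22]
  [12] addr=0x3b blk=14 s=2: L1-HIT | VC [4, 8, 22]
  [13] addr=0x20 blk=8 s=0: VC-HIT | VC [4, 20, 22]

MISSES = 5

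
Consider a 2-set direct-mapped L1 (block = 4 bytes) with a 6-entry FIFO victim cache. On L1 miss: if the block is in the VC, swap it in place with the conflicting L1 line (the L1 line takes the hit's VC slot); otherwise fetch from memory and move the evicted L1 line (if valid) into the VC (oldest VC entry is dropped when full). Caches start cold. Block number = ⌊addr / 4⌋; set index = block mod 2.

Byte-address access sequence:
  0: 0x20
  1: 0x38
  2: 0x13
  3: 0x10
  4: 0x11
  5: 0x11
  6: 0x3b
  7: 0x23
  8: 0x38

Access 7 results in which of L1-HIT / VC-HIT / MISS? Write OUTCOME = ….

0: 0x20 (blk 8, set 0) → MISS  vc=[]
1: 0x38 (blk 14, set 0) → MISS  vc=[8]
2: 0x13 (blk 4, set 0) → MISS  vc=[8, 14]
3: 0x10 (blk 4, set 0) → L1-HIT  vc=[8, 14]
4: 0x11 (blk 4, set 0) → L1-HIT  vc=[8, 14]
5: 0x11 (blk 4, set 0) → L1-HIT  vc=[8, 14]
6: 0x3b (blk 14, set 0) → VC-HIT  vc=[8, 4]
7: 0x23 (blk 8, set 0) → VC-HIT  vc=[14, 4]
8: 0x38 (blk 14, set 0) → VC-HIT  vc=[8, 4]

OUTCOME = VC-HIT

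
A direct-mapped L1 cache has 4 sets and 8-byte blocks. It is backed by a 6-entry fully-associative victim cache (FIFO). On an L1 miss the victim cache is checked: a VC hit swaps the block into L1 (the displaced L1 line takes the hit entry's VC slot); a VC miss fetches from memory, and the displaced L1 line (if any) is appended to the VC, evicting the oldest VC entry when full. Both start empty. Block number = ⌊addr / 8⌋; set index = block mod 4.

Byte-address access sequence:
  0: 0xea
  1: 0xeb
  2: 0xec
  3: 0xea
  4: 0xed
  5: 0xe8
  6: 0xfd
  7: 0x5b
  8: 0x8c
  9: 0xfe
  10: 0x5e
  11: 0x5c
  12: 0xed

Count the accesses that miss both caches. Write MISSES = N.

MISSES = 4

0: 0xea (blk 29, set 1) → MISS  vc=[]
1: 0xeb (blk 29, set 1) → L1-HIT  vc=[]
2: 0xec (blk 29, set 1) → L1-HIT  vc=[]
3: 0xea (blk 29, set 1) → L1-HIT  vc=[]
4: 0xed (blk 29, set 1) → L1-HIT  vc=[]
5: 0xe8 (blk 29, set 1) → L1-HIT  vc=[]
6: 0xfd (blk 31, set 3) → MISS  vc=[]
7: 0x5b (blk 11, set 3) → MISS  vc=[31]
8: 0x8c (blk 17, set 1) → MISS  vc=[31, 29]
9: 0xfe (blk 31, set 3) → VC-HIT  vc=[11, 29]
10: 0x5e (blk 11, set 3) → VC-HIT  vc=[31, 29]
11: 0x5c (blk 11, set 3) → L1-HIT  vc=[31, 29]
12: 0xed (blk 29, set 1) → VC-HIT  vc=[31, 17]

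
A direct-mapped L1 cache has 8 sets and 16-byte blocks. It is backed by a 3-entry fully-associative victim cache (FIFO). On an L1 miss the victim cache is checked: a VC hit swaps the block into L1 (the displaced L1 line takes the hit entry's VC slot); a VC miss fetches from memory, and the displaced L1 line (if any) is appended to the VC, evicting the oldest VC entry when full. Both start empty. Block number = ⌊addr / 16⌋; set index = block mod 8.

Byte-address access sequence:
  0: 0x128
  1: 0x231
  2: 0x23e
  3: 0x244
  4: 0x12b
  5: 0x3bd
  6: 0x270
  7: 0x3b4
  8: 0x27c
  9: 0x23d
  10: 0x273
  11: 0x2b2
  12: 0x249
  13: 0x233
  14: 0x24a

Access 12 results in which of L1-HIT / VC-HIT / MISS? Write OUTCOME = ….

#0 0x128→b18/s2 MISS; vc=[]
#1 0x231→b35/s3 MISS; vc=[]
#2 0x23e→b35/s3 L1-HIT; vc=[]
#3 0x244→b36/s4 MISS; vc=[]
#4 0x12b→b18/s2 L1-HIT; vc=[]
#5 0x3bd→b59/s3 MISS; vc=[35]
#6 0x270→b39/s7 MISS; vc=[35]
#7 0x3b4→b59/s3 L1-HIT; vc=[35]
#8 0x27c→b39/s7 L1-HIT; vc=[35]
#9 0x23d→b35/s3 VC-HIT; vc=[59]
#10 0x273→b39/s7 L1-HIT; vc=[59]
#11 0x2b2→b43/s3 MISS; vc=[59,35]
#12 0x249→b36/s4 L1-HIT; vc=[59,35]
#13 0x233→b35/s3 VC-HIT; vc=[59,43]
#14 0x24a→b36/s4 L1-HIT; vc=[59,43]

OUTCOME = L1-HIT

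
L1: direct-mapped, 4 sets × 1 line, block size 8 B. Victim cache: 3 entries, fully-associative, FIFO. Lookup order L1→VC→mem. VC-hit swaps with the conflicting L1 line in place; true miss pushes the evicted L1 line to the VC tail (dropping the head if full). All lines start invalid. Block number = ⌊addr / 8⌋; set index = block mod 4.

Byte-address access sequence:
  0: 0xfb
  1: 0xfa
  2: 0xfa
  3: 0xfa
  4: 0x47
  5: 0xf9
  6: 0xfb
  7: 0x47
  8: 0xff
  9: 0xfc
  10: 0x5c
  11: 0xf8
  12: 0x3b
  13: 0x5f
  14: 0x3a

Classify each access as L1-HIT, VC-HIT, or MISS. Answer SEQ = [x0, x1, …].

SEQ = [MISS, L1-HIT, L1-HIT, L1-HIT, MISS, L1-HIT, L1-HIT, L1-HIT, L1-HIT, L1-HIT, MISS, VC-HIT, MISS, VC-HIT, VC-HIT]

  [0] addr=0xfb blk=31 s=3: MISS | VC []
  [1] addr=0xfa blk=31 s=3: L1-HIT | VC []
  [2] addr=0xfa blk=31 s=3: L1-HIT | VC []
  [3] addr=0xfa blk=31 s=3: L1-HIT | VC []
  [4] addr=0x47 blk=8 s=0: MISS | VC []
  [5] addr=0xf9 blk=31 s=3: L1-HIT | VC []
  [6] addr=0xfb blk=31 s=3: L1-HIT | VC []
  [7] addr=0x47 blk=8 s=0: L1-HIT | VC []
  [8] addr=0xff blk=31 s=3: L1-HIT | VC []
  [9] addr=0xfc blk=31 s=3: L1-HIT | VC []
  [10] addr=0x5c blk=11 s=3: MISS | VC [31]
  [11] addr=0xf8 blk=31 s=3: VC-HIT | VC [11]
  [12] addr=0x3b blk=7 s=3: MISS | VC [11, 31]
  [13] addr=0x5f blk=11 s=3: VC-HIT | VC [7, 31]
  [14] addr=0x3a blk=7 s=3: VC-HIT | VC [11, 31]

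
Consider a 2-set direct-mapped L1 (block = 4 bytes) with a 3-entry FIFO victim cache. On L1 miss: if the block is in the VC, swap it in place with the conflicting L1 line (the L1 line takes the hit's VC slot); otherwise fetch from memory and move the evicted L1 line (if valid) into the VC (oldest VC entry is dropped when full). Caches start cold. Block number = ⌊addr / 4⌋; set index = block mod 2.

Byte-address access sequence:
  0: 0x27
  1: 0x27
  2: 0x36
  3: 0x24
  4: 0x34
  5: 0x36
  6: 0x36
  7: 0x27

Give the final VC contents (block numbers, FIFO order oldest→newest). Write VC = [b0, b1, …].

  [0] addr=0x27 blk=9 s=1: MISS | VC []
  [1] addr=0x27 blk=9 s=1: L1-HIT | VC []
  [2] addr=0x36 blk=13 s=1: MISS | VC [9]
  [3] addr=0x24 blk=9 s=1: VC-HIT | VC [13]
  [4] addr=0x34 blk=13 s=1: VC-HIT | VC [9]
  [5] addr=0x36 blk=13 s=1: L1-HIT | VC [9]
  [6] addr=0x36 blk=13 s=1: L1-HIT | VC [9]
  [7] addr=0x27 blk=9 s=1: VC-HIT | VC [13]

VC = [13]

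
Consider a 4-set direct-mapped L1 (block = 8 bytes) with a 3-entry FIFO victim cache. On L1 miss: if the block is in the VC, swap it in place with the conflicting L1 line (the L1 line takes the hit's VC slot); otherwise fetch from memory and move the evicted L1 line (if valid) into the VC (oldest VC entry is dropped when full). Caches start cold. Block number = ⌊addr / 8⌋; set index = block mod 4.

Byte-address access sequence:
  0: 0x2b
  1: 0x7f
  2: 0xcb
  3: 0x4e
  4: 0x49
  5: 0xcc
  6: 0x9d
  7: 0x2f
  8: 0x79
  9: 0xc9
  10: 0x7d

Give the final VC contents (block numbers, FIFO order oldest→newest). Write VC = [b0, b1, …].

VC = [5, 9, 19]

#0 0x2b→b5/s1 MISS; vc=[]
#1 0x7f→b15/s3 MISS; vc=[]
#2 0xcb→b25/s1 MISS; vc=[5]
#3 0x4e→b9/s1 MISS; vc=[5,25]
#4 0x49→b9/s1 L1-HIT; vc=[5,25]
#5 0xcc→b25/s1 VC-HIT; vc=[5,9]
#6 0x9d→b19/s3 MISS; vc=[5,9,15]
#7 0x2f→b5/s1 VC-HIT; vc=[25,9,15]
#8 0x79→b15/s3 VC-HIT; vc=[25,9,19]
#9 0xc9→b25/s1 VC-HIT; vc=[5,9,19]
#10 0x7d→b15/s3 L1-HIT; vc=[5,9,19]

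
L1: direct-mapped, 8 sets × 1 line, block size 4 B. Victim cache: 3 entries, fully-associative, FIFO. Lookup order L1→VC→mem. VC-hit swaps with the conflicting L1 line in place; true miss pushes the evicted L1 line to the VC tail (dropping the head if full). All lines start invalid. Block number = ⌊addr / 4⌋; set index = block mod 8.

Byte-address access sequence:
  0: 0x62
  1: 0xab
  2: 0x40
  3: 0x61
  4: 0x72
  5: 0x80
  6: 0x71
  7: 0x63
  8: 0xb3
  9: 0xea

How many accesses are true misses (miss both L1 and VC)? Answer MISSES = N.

MISSES = 7

#0 0x62→b24/s0 MISS; vc=[]
#1 0xab→b42/s2 MISS; vc=[]
#2 0x40→b16/s0 MISS; vc=[24]
#3 0x61→b24/s0 VC-HIT; vc=[16]
#4 0x72→b28/s4 MISS; vc=[16]
#5 0x80→b32/s0 MISS; vc=[16,24]
#6 0x71→b28/s4 L1-HIT; vc=[16,24]
#7 0x63→b24/s0 VC-HIT; vc=[16,32]
#8 0xb3→b44/s4 MISS; vc=[16,32,28]
#9 0xea→b58/s2 MISS; vc=[32,28,42]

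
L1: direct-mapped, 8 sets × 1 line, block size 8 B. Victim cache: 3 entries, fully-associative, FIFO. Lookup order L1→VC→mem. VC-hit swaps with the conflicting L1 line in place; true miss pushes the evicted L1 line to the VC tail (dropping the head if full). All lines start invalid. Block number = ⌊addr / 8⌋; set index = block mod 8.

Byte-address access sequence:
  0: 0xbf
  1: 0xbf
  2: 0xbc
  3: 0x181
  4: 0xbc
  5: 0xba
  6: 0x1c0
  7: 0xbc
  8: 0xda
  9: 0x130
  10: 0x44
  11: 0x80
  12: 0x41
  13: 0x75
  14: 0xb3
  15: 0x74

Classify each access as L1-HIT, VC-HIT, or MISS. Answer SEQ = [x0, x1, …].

SEQ = [MISS, L1-HIT, L1-HIT, MISS, L1-HIT, L1-HIT, MISS, L1-HIT, MISS, MISS, MISS, MISS, VC-HIT, MISS, MISS, VC-HIT]

0: 0xbf (blk 23, set 7) → MISS  vc=[]
1: 0xbf (blk 23, set 7) → L1-HIT  vc=[]
2: 0xbc (blk 23, set 7) → L1-HIT  vc=[]
3: 0x181 (blk 48, set 0) → MISS  vc=[]
4: 0xbc (blk 23, set 7) → L1-HIT  vc=[]
5: 0xba (blk 23, set 7) → L1-HIT  vc=[]
6: 0x1c0 (blk 56, set 0) → MISS  vc=[48]
7: 0xbc (blk 23, set 7) → L1-HIT  vc=[48]
8: 0xda (blk 27, set 3) → MISS  vc=[48]
9: 0x130 (blk 38, set 6) → MISS  vc=[48]
10: 0x44 (blk 8, set 0) → MISS  vc=[48, 56]
11: 0x80 (blk 16, set 0) → MISS  vc=[48, 56, 8]
12: 0x41 (blk 8, set 0) → VC-HIT  vc=[48, 56, 16]
13: 0x75 (blk 14, set 6) → MISS  vc=[56, 16, 38]
14: 0xb3 (blk 22, set 6) → MISS  vc=[16, 38, 14]
15: 0x74 (blk 14, set 6) → VC-HIT  vc=[16, 38, 22]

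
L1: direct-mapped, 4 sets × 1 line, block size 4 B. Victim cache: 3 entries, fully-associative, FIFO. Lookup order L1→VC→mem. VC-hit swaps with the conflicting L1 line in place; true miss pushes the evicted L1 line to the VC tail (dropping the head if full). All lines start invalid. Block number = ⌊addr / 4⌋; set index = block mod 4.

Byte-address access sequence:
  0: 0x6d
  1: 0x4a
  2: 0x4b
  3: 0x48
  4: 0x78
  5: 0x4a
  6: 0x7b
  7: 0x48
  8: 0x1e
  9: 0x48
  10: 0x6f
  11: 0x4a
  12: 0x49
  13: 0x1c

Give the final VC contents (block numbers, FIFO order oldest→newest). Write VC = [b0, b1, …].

VC = [30, 27]

#0 0x6d→b27/s3 MISS; vc=[]
#1 0x4a→b18/s2 MISS; vc=[]
#2 0x4b→b18/s2 L1-HIT; vc=[]
#3 0x48→b18/s2 L1-HIT; vc=[]
#4 0x78→b30/s2 MISS; vc=[18]
#5 0x4a→b18/s2 VC-HIT; vc=[30]
#6 0x7b→b30/s2 VC-HIT; vc=[18]
#7 0x48→b18/s2 VC-HIT; vc=[30]
#8 0x1e→b7/s3 MISS; vc=[30,27]
#9 0x48→b18/s2 L1-HIT; vc=[30,27]
#10 0x6f→b27/s3 VC-HIT; vc=[30,7]
#11 0x4a→b18/s2 L1-HIT; vc=[30,7]
#12 0x49→b18/s2 L1-HIT; vc=[30,7]
#13 0x1c→b7/s3 VC-HIT; vc=[30,27]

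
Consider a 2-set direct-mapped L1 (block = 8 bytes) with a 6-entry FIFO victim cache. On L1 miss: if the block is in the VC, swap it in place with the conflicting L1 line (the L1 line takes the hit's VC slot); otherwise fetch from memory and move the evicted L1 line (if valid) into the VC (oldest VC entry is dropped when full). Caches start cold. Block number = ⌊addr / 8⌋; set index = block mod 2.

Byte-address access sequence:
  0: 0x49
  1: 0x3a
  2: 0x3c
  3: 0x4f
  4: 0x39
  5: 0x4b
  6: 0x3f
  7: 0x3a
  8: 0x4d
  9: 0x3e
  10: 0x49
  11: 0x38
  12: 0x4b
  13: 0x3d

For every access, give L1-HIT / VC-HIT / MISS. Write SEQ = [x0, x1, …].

0: 0x49 (blk 9, set 1) → MISS  vc=[]
1: 0x3a (blk 7, set 1) → MISS  vc=[9]
2: 0x3c (blk 7, set 1) → L1-HIT  vc=[9]
3: 0x4f (blk 9, set 1) → VC-HIT  vc=[7]
4: 0x39 (blk 7, set 1) → VC-HIT  vc=[9]
5: 0x4b (blk 9, set 1) → VC-HIT  vc=[7]
6: 0x3f (blk 7, set 1) → VC-HIT  vc=[9]
7: 0x3a (blk 7, set 1) → L1-HIT  vc=[9]
8: 0x4d (blk 9, set 1) → VC-HIT  vc=[7]
9: 0x3e (blk 7, set 1) → VC-HIT  vc=[9]
10: 0x49 (blk 9, set 1) → VC-HIT  vc=[7]
11: 0x38 (blk 7, set 1) → VC-HIT  vc=[9]
12: 0x4b (blk 9, set 1) → VC-HIT  vc=[7]
13: 0x3d (blk 7, set 1) → VC-HIT  vc=[9]

SEQ = [MISS, MISS, L1-HIT, VC-HIT, VC-HIT, VC-HIT, VC-HIT, L1-HIT, VC-HIT, VC-HIT, VC-HIT, VC-HIT, VC-HIT, VC-HIT]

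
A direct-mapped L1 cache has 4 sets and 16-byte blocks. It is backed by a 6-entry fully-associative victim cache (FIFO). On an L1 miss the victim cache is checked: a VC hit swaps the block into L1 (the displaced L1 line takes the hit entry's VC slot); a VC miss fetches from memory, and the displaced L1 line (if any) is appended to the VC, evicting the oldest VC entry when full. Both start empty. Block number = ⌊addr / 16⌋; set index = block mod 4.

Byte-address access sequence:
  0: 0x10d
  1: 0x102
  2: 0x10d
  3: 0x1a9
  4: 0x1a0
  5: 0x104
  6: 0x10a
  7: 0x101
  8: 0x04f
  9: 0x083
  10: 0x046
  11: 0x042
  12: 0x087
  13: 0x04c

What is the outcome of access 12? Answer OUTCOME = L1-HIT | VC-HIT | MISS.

0: 0x10d (blk 16, set 0) → MISS  vc=[]
1: 0x102 (blk 16, set 0) → L1-HIT  vc=[]
2: 0x10d (blk 16, set 0) → L1-HIT  vc=[]
3: 0x1a9 (blk 26, set 2) → MISS  vc=[]
4: 0x1a0 (blk 26, set 2) → L1-HIT  vc=[]
5: 0x104 (blk 16, set 0) → L1-HIT  vc=[]
6: 0x10a (blk 16, set 0) → L1-HIT  vc=[]
7: 0x101 (blk 16, set 0) → L1-HIT  vc=[]
8: 0x4f (blk 4, set 0) → MISS  vc=[16]
9: 0x83 (blk 8, set 0) → MISS  vc=[16, 4]
10: 0x46 (blk 4, set 0) → VC-HIT  vc=[16, 8]
11: 0x42 (blk 4, set 0) → L1-HIT  vc=[16, 8]
12: 0x87 (blk 8, set 0) → VC-HIT  vc=[16, 4]
13: 0x4c (blk 4, set 0) → VC-HIT  vc=[16, 8]

OUTCOME = VC-HIT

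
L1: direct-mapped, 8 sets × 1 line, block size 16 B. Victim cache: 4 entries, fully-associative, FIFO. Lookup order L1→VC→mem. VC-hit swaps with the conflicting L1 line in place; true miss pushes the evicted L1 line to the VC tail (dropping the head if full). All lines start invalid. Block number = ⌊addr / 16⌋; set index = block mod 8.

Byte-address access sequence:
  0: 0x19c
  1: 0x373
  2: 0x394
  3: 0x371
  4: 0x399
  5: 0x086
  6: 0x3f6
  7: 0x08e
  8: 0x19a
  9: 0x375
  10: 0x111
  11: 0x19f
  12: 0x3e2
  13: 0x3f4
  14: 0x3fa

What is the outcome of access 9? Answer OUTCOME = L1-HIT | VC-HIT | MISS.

OUTCOME = VC-HIT

  [0] addr=0x19c blk=25 s=1: MISS | VC []
  [1] addr=0x373 blk=55 s=7: MISS | VC []
  [2] addr=0x394 blk=57 s=1: MISS | VC [25]
  [3] addr=0x371 blk=55 s=7: L1-HIT | VC [25]
  [4] addr=0x399 blk=57 s=1: L1-HIT | VC [25]
  [5] addr=0x86 blk=8 s=0: MISS | VC [25]
  [6] addr=0x3f6 blk=63 s=7: MISS | VC [25, 55]
  [7] addr=0x8e blk=8 s=0: L1-HIT | VC [25, 55]
  [8] addr=0x19a blk=25 s=1: VC-HIT | VC [57, 55]
  [9] addr=0x375 blk=55 s=7: VC-HIT | VC [57, 63]
  [10] addr=0x111 blk=17 s=1: MISS | VC [57, 63, 25]
  [11] addr=0x19f blk=25 s=1: VC-HIT | VC [57, 63, 17]
  [12] addr=0x3e2 blk=62 s=6: MISS | VC [57, 63, 17]
  [13] addr=0x3f4 blk=63 s=7: VC-HIT | VC [57, 55, 17]
  [14] addr=0x3fa blk=63 s=7: L1-HIT | VC [57, 55, 17]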